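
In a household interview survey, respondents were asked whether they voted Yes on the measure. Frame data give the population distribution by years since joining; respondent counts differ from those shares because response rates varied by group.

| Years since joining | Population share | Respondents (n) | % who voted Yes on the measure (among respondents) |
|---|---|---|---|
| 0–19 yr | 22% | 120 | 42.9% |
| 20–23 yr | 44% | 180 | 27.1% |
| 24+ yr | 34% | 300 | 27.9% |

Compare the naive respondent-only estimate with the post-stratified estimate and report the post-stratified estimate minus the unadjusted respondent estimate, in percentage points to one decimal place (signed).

Unadjusted (pooled respondent) estimate weights by respondent counts:
  (120/600)×42.9 + (180/600)×27.1 + (300/600)×27.9 = 30.66%
Post-stratifying to population shares instead:
  0.22×42.9 + 0.44×27.1 + 0.34×27.9 = 30.848%
Difference = 30.848 − 30.66 = 0.188 pp.

+0.2 percentage points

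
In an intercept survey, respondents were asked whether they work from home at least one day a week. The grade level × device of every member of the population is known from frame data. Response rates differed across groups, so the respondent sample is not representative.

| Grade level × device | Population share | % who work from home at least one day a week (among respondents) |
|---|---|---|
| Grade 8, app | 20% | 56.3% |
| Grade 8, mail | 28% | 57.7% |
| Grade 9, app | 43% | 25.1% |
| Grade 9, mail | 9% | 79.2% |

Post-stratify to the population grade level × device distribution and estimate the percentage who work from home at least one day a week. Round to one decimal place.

Reweight to the known grade level × device distribution:
  Grade 8, app: 0.2 × 56.3 = 11.26
  Grade 8, mail: 0.28 × 57.7 = 16.156
  Grade 9, app: 0.43 × 25.1 = 10.793
  Grade 9, mail: 0.09 × 79.2 = 7.128
Post-stratified estimate = 45.337 → 45.3%.

45.3%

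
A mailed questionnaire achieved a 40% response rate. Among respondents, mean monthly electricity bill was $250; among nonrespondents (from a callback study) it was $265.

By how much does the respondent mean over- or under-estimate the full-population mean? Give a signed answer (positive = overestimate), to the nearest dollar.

-$9

Nonresponse fraction = 1 − 0.4 = 0.6.
Bias = (nonresponse fraction) × (respondent mean − nonrespondent mean)
     = 0.6 × (250 − 265) = 0.6 × -15 = -9.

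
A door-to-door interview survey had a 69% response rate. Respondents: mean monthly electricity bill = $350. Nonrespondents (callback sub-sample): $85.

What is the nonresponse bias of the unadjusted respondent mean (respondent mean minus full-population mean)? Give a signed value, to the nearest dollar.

+$82

Nonresponse fraction = 1 − 0.69 = 0.31.
Bias = (nonresponse fraction) × (respondent mean − nonrespondent mean)
     = 0.31 × (350 − 85) = 0.31 × 265 = 82.15.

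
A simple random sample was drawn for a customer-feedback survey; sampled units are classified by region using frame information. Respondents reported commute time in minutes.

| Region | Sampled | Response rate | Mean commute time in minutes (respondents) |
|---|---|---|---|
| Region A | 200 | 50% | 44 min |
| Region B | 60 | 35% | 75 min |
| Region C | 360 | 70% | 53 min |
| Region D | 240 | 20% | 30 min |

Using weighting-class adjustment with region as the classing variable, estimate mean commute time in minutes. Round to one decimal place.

46.0

Weighting each respondent by the inverse class response rate inflates each class back to its sampled size, so the class weight is n_sampled:
  Region A: 200 × 44 = 8800
  Region B: 60 × 75 = 4500
  Region C: 360 × 53 = 19,080
  Region D: 240 × 30 = 7200
Adjusted estimate = 39,580 / 860 = 46.0233 → 46.0.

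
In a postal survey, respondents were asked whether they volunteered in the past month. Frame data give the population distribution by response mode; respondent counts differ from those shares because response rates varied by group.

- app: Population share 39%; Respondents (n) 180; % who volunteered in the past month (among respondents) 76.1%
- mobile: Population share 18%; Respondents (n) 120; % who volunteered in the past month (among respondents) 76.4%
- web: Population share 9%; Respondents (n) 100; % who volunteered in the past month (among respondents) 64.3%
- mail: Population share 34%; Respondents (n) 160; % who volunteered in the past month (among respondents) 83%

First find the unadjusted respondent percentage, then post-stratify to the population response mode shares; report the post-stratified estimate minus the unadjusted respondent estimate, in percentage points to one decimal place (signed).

+1.4 percentage points

Without adjustment, the pooled respondent share is:
  (180/560)×76.1 + (120/560)×76.4 + (100/560)×64.3 + (160/560)×83 = 76.0286%
Post-stratifying to population shares instead:
  0.39×76.1 + 0.18×76.4 + 0.09×64.3 + 0.34×83 = 77.438%
Difference = 77.438 − 76.0286 = 1.4094 pp.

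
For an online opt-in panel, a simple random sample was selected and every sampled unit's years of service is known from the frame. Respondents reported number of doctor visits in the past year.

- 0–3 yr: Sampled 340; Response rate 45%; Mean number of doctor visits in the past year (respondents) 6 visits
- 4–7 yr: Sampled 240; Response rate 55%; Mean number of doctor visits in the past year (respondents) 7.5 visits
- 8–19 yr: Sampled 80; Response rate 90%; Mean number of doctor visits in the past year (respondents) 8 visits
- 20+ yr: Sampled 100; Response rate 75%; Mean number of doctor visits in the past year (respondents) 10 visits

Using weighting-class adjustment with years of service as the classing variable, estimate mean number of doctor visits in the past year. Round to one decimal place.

7.2

Inverse-response-rate weighting restores each class to its sampled count, so class totals weight by n_sampled:
  0–3 yr: 340 × 6 = 2040
  4–7 yr: 240 × 7.5 = 1800
  8–19 yr: 80 × 8 = 640
  20+ yr: 100 × 10 = 1000
Adjusted estimate = 5480 / 760 = 7.21053 → 7.2.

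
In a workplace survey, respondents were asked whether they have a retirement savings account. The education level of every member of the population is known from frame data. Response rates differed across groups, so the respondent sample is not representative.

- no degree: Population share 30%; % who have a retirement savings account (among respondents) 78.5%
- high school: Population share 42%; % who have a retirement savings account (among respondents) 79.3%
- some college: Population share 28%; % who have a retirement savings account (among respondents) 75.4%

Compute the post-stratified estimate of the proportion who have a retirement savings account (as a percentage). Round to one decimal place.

Reweight to the known education level distribution:
  no degree: 0.3 × 78.5 = 23.55
  high school: 0.42 × 79.3 = 33.306
  some college: 0.28 × 75.4 = 21.112
Post-stratified estimate = 77.968 → 78.0%.

78.0%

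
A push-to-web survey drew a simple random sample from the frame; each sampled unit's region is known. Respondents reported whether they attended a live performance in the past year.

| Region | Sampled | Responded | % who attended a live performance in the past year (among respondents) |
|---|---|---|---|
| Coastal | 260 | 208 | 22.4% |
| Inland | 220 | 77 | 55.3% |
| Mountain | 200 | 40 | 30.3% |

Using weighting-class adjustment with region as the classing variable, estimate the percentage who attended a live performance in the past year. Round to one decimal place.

Response rates by class: Coastal 208/260 = 80%, Inland 77/220 = 35%, Mountain 40/200 = 20%.
Each respondent's weight = sampled/responded in their class; summing within a class gives n_sampled, so:
  Coastal: 260 × 22.4 = 5824
  Inland: 220 × 55.3 = 12,166
  Mountain: 200 × 30.3 = 6060
Adjusted estimate = 24,050 / 680 = 35.3676 → 35.4%.

35.4%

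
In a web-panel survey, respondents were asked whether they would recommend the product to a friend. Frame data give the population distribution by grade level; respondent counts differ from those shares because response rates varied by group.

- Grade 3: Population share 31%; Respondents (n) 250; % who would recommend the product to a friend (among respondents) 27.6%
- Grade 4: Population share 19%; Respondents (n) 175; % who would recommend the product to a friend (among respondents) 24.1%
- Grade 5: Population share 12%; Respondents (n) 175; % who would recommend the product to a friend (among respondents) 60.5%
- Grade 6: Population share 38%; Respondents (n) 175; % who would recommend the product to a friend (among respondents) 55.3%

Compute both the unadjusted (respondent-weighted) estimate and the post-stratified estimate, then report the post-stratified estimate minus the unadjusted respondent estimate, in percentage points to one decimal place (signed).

Unadjusted (pooled respondent) estimate weights by respondent counts:
  (250/775)×27.6 + (175/775)×24.1 + (175/775)×60.5 + (175/775)×55.3 = 40.4935%
Reweighting by population grade level shares:
  0.31×27.6 + 0.19×24.1 + 0.12×60.5 + 0.38×55.3 = 41.409%
Difference = 41.409 − 40.4935 = 0.9155 pp.

+0.9 percentage points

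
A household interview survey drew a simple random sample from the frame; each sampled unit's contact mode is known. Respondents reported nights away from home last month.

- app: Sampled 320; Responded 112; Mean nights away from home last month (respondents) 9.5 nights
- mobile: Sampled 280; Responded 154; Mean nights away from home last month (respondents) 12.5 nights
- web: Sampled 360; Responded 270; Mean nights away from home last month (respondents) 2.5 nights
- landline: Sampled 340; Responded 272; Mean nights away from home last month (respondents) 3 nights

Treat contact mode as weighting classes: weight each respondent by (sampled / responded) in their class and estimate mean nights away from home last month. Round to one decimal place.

Response rates by class: app 112/320 = 35%, mobile 154/280 = 55%, web 270/360 = 75%, landline 272/340 = 80%.
Weighting each respondent by the inverse class response rate inflates each class back to its sampled size, so the class weight is n_sampled:
  app: 320 × 9.5 = 3040
  mobile: 280 × 12.5 = 3500
  web: 360 × 2.5 = 900
  landline: 340 × 3 = 1020
Adjusted estimate = 8460 / 1,300 = 6.50769 → 6.5.

6.5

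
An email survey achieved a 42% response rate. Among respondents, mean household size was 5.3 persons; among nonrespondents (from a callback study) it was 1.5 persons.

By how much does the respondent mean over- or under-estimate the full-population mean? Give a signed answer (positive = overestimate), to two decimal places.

+2.20

Nonresponse fraction = 1 − 0.42 = 0.58.
Bias = (nonresponse fraction) × (respondent mean − nonrespondent mean)
     = 0.58 × (5.3 − 1.5) = 0.58 × 3.8 = 2.204.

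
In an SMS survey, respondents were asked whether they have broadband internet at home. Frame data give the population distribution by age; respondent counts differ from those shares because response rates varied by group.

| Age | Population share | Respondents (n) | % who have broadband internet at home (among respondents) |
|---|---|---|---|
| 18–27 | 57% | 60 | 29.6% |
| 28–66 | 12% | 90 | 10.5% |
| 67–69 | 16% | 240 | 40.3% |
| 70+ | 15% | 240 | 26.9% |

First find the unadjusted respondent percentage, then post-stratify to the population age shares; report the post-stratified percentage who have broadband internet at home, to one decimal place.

Unadjusted (pooled respondent) estimate weights by respondent counts:
  (60/630)×29.6 + (90/630)×10.5 + (240/630)×40.3 + (240/630)×26.9 = 29.919%
Post-stratifying to population shares instead:
  0.57×29.6 + 0.12×10.5 + 0.16×40.3 + 0.15×26.9 = 28.615%

28.6%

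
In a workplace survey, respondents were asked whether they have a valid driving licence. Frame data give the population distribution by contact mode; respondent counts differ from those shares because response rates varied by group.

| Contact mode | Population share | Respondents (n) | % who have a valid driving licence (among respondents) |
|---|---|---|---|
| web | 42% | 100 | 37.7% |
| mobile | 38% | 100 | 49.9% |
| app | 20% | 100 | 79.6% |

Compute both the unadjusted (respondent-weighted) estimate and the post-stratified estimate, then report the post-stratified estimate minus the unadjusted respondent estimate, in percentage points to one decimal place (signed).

Unadjusted (pooled respondent) estimate weights by respondent counts:
  (100/300)×37.7 + (100/300)×49.9 + (100/300)×79.6 = 55.7333%
Post-stratifying to population shares instead:
  0.42×37.7 + 0.38×49.9 + 0.2×79.6 = 50.716%
Difference = 50.716 − 55.7333 = -5.0173 pp.

-5.0 percentage points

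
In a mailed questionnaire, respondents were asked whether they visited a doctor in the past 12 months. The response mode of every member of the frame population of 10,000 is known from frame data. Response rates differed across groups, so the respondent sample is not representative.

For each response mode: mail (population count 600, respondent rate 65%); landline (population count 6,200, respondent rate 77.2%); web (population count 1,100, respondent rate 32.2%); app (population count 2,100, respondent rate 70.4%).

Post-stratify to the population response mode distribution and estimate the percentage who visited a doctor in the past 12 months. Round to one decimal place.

70.1%

Reweight to the known response mode distribution:
  mail: (600/10,000) × 65 = 3.9
  landline: (6,200/10,000) × 77.2 = 47.864
  web: (1,100/10,000) × 32.2 = 3.542
  app: (2,100/10,000) × 70.4 = 14.784
Post-stratified estimate = 70.09 → 70.1%.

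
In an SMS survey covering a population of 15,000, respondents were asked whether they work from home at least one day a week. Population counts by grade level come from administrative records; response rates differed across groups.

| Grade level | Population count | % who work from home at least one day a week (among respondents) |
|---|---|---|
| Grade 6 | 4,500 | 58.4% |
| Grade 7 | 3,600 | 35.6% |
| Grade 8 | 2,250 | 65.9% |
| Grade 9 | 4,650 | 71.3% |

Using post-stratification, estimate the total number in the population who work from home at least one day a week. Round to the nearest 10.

8,710

Apply each group's respondent rate to its population count:
  Grade 6: 4,500 × 58.4% = 2628
  Grade 7: 3,600 × 35.6% = 1281.6
  Grade 8: 2,250 × 65.9% = 1482.75
  Grade 9: 4,650 × 71.3% = 3315.45
Estimated total = 8707.8 → 8,710.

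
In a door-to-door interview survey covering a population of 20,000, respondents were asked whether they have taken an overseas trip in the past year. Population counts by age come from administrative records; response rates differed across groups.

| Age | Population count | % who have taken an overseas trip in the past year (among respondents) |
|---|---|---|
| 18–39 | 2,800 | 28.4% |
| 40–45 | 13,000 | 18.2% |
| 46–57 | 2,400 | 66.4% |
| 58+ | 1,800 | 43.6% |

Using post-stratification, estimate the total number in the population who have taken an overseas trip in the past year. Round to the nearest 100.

Each cell contributes its population count × the respondent rate:
  18–39: 2,800 × 28.4% = 795.2
  40–45: 13,000 × 18.2% = 2366
  46–57: 2,400 × 66.4% = 1593.6
  58+: 1,800 × 43.6% = 784.8
Estimated total = 5539.6 → 5,500.

5,500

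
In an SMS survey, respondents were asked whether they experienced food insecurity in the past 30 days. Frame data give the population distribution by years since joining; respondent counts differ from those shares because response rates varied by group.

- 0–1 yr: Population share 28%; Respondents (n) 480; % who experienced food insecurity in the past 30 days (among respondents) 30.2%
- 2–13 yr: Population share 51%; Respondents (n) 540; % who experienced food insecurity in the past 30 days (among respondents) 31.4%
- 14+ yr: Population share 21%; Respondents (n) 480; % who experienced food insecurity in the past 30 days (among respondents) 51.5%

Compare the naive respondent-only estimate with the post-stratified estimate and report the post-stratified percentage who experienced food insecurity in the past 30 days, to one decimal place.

35.3%

Unadjusted (pooled respondent) estimate weights by respondent counts:
  (480/1500)×30.2 + (540/1500)×31.4 + (480/1500)×51.5 = 37.448%
Reweighting by population years since joining shares:
  0.28×30.2 + 0.51×31.4 + 0.21×51.5 = 35.285%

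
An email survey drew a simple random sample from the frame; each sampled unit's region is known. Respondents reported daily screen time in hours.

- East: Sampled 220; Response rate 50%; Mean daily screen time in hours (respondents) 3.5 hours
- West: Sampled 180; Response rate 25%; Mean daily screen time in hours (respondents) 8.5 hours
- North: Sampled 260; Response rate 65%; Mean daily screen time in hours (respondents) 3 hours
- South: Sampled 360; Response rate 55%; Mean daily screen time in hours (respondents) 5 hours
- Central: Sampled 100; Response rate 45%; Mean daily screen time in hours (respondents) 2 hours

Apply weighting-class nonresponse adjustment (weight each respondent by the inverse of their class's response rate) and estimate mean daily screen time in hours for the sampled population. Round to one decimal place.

With weight = n_sampled/n_responded per class, the weighted class total is n_sampled:
  East: 220 × 3.5 = 770
  West: 180 × 8.5 = 1530
  North: 260 × 3 = 780
  South: 360 × 5 = 1800
  Central: 100 × 2 = 200
Adjusted estimate = 5080 / 1,120 = 4.53571 → 4.5.

4.5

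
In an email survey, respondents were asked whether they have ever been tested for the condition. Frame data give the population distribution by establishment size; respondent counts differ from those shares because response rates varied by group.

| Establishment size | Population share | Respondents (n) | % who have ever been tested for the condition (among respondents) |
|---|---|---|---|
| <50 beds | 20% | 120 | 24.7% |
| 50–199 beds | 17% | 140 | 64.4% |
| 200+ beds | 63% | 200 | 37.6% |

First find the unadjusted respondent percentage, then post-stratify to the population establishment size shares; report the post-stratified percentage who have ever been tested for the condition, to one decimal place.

Without adjustment, the pooled respondent share is:
  (120/460)×24.7 + (140/460)×64.4 + (200/460)×37.6 = 42.3913%
Reweighting by population establishment size shares:
  0.2×24.7 + 0.17×64.4 + 0.63×37.6 = 39.576%

39.6%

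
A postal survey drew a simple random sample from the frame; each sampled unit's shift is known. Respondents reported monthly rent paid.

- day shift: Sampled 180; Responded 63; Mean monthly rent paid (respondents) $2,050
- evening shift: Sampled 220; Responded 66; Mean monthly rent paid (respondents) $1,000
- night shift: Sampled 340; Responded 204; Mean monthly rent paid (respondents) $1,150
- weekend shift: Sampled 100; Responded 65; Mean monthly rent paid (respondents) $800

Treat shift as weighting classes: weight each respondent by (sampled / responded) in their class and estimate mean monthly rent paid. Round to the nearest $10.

Class response rates: day shift 63/180 = 35%, evening shift 66/220 = 30%, night shift 204/340 = 60%, weekend shift 65/100 = 65%.
Each respondent's weight = sampled/responded in their class; summing within a class gives n_sampled, so:
  day shift: 180 × 2050 = 369,000
  evening shift: 220 × 1000 = 220,000
  night shift: 340 × 1150 = 391,000
  weekend shift: 100 × 800 = 80,000
Adjusted estimate = 1,060,000 / 840 = 1261.9 → $1,260.

$1,260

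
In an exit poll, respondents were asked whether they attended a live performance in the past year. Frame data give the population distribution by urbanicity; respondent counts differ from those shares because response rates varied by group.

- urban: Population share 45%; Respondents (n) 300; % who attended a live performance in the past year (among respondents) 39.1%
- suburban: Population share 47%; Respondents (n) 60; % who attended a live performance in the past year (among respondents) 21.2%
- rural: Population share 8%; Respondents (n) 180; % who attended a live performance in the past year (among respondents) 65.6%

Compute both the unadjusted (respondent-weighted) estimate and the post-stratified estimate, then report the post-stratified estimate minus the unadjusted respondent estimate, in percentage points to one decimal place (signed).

-13.1 percentage points

Unadjusted (pooled respondent) estimate weights by respondent counts:
  (300/540)×39.1 + (60/540)×21.2 + (180/540)×65.6 = 45.9444%
Post-stratifying to population shares instead:
  0.45×39.1 + 0.47×21.2 + 0.08×65.6 = 32.807%
Difference = 32.807 − 45.9444 = -13.1374 pp.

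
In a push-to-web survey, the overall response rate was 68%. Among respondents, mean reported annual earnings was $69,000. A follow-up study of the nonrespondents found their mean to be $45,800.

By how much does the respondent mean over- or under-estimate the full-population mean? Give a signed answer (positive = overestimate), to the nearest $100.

Nonresponse fraction = 1 − 0.68 = 0.32.
Bias = (nonresponse fraction) × (respondent mean − nonrespondent mean)
     = 0.32 × (69,000 − 45,800) = 0.32 × 23,200 = 7424.

+$7,400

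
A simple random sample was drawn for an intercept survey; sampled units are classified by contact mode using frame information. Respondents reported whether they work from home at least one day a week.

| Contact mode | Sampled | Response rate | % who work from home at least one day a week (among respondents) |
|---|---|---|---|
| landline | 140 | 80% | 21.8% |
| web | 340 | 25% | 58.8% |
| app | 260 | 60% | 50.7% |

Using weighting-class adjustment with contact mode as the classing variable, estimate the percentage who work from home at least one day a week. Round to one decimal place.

Each respondent's weight = sampled/responded in their class; summing within a class gives n_sampled, so:
  landline: 140 × 21.8 = 3052
  web: 340 × 58.8 = 19,992
  app: 260 × 50.7 = 13,182
Adjusted estimate = 36,226 / 740 = 48.9541 → 49.0%.

49.0%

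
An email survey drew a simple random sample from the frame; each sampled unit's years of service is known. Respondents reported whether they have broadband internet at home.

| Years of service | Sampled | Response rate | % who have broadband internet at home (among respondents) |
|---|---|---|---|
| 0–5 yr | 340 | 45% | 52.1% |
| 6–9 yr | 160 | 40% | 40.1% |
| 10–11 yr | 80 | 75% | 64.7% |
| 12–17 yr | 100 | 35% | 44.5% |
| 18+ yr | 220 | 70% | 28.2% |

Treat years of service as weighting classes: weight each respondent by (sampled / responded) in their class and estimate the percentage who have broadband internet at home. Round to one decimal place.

44.4%

Inverse-response-rate weighting restores each class to its sampled count, so class totals weight by n_sampled:
  0–5 yr: 340 × 52.1 = 17,714
  6–9 yr: 160 × 40.1 = 6416
  10–11 yr: 80 × 64.7 = 5176
  12–17 yr: 100 × 44.5 = 4450
  18+ yr: 220 × 28.2 = 6204
Adjusted estimate = 39,960 / 900 = 44.4 → 44.4%.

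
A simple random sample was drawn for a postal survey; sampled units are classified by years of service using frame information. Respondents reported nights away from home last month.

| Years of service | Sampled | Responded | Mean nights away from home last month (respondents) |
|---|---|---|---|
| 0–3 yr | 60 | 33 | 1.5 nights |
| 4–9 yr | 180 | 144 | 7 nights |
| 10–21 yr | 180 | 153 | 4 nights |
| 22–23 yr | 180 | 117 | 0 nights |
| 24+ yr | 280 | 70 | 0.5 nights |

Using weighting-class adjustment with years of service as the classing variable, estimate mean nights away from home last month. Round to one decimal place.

2.5

Response rates by class: 0–3 yr 33/60 = 55%, 4–9 yr 144/180 = 80%, 10–21 yr 153/180 = 85%, 22–23 yr 117/180 = 65%, 24+ yr 70/280 = 25%.
Each respondent's weight = sampled/responded in their class; summing within a class gives n_sampled, so:
  0–3 yr: 60 × 1.5 = 90
  4–9 yr: 180 × 7 = 1260
  10–21 yr: 180 × 4 = 720
  22–23 yr: 180 × 0 = 0
  24+ yr: 280 × 0.5 = 140
Adjusted estimate = 2210 / 880 = 2.51136 → 2.5.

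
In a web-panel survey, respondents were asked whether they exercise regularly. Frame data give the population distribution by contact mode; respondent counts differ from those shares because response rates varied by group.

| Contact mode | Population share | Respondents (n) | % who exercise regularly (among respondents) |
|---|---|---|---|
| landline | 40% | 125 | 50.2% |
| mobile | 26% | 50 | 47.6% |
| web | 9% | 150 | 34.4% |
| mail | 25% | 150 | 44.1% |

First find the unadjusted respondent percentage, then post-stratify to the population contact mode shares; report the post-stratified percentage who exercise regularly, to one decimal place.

Naive respondent-only estimate (weights = respondent counts):
  (125/475)×50.2 + (50/475)×47.6 + (150/475)×34.4 + (150/475)×44.1 = 43.0105%
Reweighting by population contact mode shares:
  0.4×50.2 + 0.26×47.6 + 0.09×34.4 + 0.25×44.1 = 46.577%

46.6%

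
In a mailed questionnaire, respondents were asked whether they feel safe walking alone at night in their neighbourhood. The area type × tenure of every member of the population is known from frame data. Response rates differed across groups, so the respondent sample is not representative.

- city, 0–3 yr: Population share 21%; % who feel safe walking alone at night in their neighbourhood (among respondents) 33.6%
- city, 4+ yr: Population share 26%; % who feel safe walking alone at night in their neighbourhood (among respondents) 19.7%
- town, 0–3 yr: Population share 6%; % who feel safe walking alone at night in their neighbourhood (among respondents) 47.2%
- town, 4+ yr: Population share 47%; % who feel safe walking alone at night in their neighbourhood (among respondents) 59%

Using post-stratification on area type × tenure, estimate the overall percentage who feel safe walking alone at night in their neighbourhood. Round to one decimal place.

Weight each group's respondent value by its population share:
  city, 0–3 yr: 0.21 × 33.6 = 7.056
  city, 4+ yr: 0.26 × 19.7 = 5.122
  town, 0–3 yr: 0.06 × 47.2 = 2.832
  town, 4+ yr: 0.47 × 59 = 27.73
Post-stratified estimate = 42.74 → 42.7%.

42.7%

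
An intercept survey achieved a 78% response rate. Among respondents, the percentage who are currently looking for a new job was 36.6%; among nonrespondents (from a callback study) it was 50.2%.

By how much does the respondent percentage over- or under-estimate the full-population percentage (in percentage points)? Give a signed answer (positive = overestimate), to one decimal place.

Nonresponse fraction = 1 − 0.78 = 0.22.
Bias = (nonresponse fraction) × (respondent percentage − nonrespondent percentage)
     = 0.22 × (36.6 − 50.2) = 0.22 × -13.6 = -2.992.

-3.0 percentage points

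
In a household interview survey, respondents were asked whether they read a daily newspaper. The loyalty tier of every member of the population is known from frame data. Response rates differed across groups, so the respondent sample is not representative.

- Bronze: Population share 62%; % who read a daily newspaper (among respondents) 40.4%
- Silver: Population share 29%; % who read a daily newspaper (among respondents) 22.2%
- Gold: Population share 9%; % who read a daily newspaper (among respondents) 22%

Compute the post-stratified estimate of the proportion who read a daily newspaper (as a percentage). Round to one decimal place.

33.5%

Post-stratification weights by population share, not respondent share:
  Bronze: 0.62 × 40.4 = 25.048
  Silver: 0.29 × 22.2 = 6.438
  Gold: 0.09 × 22 = 1.98
Post-stratified estimate = 33.466 → 33.5%.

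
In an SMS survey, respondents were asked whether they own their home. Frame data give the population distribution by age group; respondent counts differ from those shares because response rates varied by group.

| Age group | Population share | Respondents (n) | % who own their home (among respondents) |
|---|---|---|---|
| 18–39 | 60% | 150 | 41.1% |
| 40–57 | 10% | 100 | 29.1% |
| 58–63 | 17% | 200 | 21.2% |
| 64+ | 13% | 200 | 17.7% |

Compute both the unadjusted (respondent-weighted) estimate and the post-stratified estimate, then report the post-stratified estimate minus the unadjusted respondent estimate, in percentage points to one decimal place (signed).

Unadjusted (pooled respondent) estimate weights by respondent counts:
  (150/650)×41.1 + (100/650)×29.1 + (200/650)×21.2 + (200/650)×17.7 = 25.9308%
Reweighting by population age group shares:
  0.6×41.1 + 0.1×29.1 + 0.17×21.2 + 0.13×17.7 = 33.475%
Difference = 33.475 − 25.9308 = 7.5442 pp.

+7.5 percentage points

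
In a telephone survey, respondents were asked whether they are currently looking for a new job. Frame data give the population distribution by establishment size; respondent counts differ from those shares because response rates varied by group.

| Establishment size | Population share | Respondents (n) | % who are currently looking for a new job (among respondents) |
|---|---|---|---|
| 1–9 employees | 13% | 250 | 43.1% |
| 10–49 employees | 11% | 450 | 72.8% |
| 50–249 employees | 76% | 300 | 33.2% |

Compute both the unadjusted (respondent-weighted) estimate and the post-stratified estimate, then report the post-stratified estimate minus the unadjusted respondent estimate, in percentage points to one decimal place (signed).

Without adjustment, the pooled respondent share is:
  (250/1000)×43.1 + (450/1000)×72.8 + (300/1000)×33.2 = 53.495%
Post-stratifying to population shares instead:
  0.13×43.1 + 0.11×72.8 + 0.76×33.2 = 38.843%
Difference = 38.843 − 53.495 = -14.652 pp.

-14.7 percentage points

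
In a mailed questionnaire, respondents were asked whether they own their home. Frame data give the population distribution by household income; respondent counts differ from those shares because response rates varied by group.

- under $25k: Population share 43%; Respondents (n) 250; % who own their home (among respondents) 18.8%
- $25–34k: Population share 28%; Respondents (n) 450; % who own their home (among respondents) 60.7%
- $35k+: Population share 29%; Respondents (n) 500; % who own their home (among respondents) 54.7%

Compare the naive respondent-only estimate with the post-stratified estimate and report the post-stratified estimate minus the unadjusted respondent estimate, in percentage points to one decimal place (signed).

-8.5 percentage points

Without adjustment, the pooled respondent share is:
  (250/1200)×18.8 + (450/1200)×60.7 + (500/1200)×54.7 = 49.4708%
Post-stratifying to population shares instead:
  0.43×18.8 + 0.28×60.7 + 0.29×54.7 = 40.943%
Difference = 40.943 − 49.4708 = -8.5278 pp.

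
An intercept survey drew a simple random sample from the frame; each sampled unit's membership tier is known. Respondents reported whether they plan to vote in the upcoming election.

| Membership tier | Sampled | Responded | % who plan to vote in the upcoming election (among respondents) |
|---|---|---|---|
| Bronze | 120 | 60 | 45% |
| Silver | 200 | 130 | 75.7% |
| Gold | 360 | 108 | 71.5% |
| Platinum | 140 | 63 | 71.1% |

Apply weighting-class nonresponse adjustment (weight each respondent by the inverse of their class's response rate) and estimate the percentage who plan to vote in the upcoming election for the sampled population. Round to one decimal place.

68.6%

Class response rates: Bronze 60/120 = 50%, Silver 130/200 = 65%, Gold 108/360 = 30%, Platinum 63/140 = 45%.
Each respondent's weight = sampled/responded in their class; summing within a class gives n_sampled, so:
  Bronze: 120 × 45 = 5400
  Silver: 200 × 75.7 = 15,140
  Gold: 360 × 71.5 = 25,740
  Platinum: 140 × 71.1 = 9954
Adjusted estimate = 56,234 / 820 = 68.578 → 68.6%.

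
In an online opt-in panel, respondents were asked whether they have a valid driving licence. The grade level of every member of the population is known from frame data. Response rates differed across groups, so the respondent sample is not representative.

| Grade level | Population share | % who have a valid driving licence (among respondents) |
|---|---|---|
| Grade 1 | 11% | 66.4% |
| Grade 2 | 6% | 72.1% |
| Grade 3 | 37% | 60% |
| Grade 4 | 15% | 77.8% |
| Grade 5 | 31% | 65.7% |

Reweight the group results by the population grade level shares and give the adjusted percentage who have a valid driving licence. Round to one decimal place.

65.9%

Post-stratification weights by population share, not respondent share:
  Grade 1: 0.11 × 66.4 = 7.304
  Grade 2: 0.06 × 72.1 = 4.326
  Grade 3: 0.37 × 60 = 22.2
  Grade 4: 0.15 × 77.8 = 11.67
  Grade 5: 0.31 × 65.7 = 20.367
Post-stratified estimate = 65.867 → 65.9%.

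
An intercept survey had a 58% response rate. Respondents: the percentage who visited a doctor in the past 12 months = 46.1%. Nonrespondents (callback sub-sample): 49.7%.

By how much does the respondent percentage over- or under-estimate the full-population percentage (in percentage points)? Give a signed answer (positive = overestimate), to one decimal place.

-1.5 percentage points

Nonresponse fraction = 1 − 0.58 = 0.42.
Bias = (nonresponse fraction) × (respondent percentage − nonrespondent percentage)
     = 0.42 × (46.1 − 49.7) = 0.42 × -3.6 = -1.512.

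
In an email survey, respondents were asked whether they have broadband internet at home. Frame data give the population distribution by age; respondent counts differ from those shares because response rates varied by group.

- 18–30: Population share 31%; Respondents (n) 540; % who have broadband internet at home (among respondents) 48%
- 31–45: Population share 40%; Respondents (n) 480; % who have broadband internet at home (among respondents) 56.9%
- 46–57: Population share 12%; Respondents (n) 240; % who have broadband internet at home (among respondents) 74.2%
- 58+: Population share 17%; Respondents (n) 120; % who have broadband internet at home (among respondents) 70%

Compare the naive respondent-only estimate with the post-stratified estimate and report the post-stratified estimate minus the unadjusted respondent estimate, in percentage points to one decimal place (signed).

+0.9 percentage points

Unadjusted (pooled respondent) estimate weights by respondent counts:
  (540/1380)×48 + (480/1380)×56.9 + (240/1380)×74.2 + (120/1380)×70 = 57.5652%
Post-stratifying to population shares instead:
  0.31×48 + 0.4×56.9 + 0.12×74.2 + 0.17×70 = 58.444%
Difference = 58.444 − 57.5652 = 0.8788 pp.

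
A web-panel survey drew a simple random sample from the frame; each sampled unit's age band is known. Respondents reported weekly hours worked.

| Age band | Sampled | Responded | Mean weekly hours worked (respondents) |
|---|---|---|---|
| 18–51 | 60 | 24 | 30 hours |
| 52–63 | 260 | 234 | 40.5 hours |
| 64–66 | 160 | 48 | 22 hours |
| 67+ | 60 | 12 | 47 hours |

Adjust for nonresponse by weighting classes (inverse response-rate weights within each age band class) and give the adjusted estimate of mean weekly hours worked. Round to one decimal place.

Class response rates: 18–51 24/60 = 40%, 52–63 234/260 = 90%, 64–66 48/160 = 30%, 67+ 12/60 = 20%.
With weight = n_sampled/n_responded per class, the weighted class total is n_sampled:
  18–51: 60 × 30 = 1800
  52–63: 260 × 40.5 = 10,530
  64–66: 160 × 22 = 3520
  67+: 60 × 47 = 2820
Adjusted estimate = 18,670 / 540 = 34.5741 → 34.6.

34.6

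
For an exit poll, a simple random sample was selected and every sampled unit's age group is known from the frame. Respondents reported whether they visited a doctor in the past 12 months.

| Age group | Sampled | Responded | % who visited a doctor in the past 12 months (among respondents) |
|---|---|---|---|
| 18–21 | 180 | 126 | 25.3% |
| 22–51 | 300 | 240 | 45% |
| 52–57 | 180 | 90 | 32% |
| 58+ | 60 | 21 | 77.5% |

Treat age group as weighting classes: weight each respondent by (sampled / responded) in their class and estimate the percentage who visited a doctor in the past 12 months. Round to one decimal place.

Class response rates: 18–21 126/180 = 70%, 22–51 240/300 = 80%, 52–57 90/180 = 50%, 58+ 21/60 = 35%.
Each respondent's weight = sampled/responded in their class; summing within a class gives n_sampled, so:
  18–21: 180 × 25.3 = 4554
  22–51: 300 × 45 = 13,500
  52–57: 180 × 32 = 5760
  58+: 60 × 77.5 = 4650
Adjusted estimate = 28,464 / 720 = 39.5333 → 39.5%.

39.5%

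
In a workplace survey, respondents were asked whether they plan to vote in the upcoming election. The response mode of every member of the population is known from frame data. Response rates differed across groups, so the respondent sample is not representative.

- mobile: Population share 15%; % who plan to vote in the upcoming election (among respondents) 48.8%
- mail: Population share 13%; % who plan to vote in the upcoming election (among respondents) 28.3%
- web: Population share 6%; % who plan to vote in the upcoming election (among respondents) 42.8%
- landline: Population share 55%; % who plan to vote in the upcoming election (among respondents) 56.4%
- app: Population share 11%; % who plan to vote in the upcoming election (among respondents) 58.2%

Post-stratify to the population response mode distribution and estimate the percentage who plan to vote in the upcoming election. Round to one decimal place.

51.0%

Weight each group's respondent value by its population share:
  mobile: 0.15 × 48.8 = 7.32
  mail: 0.13 × 28.3 = 3.679
  web: 0.06 × 42.8 = 2.568
  landline: 0.55 × 56.4 = 31.02
  app: 0.11 × 58.2 = 6.402
Post-stratified estimate = 50.989 → 51.0%.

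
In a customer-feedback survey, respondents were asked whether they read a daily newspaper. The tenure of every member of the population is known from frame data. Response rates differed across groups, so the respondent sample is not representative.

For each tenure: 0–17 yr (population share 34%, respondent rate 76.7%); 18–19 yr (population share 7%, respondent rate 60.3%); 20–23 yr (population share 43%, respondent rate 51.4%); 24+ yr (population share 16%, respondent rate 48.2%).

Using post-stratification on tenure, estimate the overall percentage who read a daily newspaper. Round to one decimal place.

Reweight to the known tenure distribution:
  0–17 yr: 0.34 × 76.7 = 26.078
  18–19 yr: 0.07 × 60.3 = 4.221
  20–23 yr: 0.43 × 51.4 = 22.102
  24+ yr: 0.16 × 48.2 = 7.712
Post-stratified estimate = 60.113 → 60.1%.

60.1%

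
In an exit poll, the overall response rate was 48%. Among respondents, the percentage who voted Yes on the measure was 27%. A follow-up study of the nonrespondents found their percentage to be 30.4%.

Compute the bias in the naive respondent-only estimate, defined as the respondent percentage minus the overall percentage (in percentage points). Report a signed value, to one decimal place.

Nonresponse fraction = 1 − 0.48 = 0.52.
Bias = (nonresponse fraction) × (respondent percentage − nonrespondent percentage)
     = 0.52 × (27 − 30.4) = 0.52 × -3.4 = -1.768.

-1.8 percentage points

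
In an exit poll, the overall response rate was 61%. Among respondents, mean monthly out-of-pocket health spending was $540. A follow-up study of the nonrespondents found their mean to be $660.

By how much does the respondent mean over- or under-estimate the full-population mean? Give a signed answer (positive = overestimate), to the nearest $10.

-$50

Nonresponse fraction = 1 − 0.61 = 0.39.
Bias = (nonresponse fraction) × (respondent mean − nonrespondent mean)
     = 0.39 × (540 − 660) = 0.39 × -120 = -46.8.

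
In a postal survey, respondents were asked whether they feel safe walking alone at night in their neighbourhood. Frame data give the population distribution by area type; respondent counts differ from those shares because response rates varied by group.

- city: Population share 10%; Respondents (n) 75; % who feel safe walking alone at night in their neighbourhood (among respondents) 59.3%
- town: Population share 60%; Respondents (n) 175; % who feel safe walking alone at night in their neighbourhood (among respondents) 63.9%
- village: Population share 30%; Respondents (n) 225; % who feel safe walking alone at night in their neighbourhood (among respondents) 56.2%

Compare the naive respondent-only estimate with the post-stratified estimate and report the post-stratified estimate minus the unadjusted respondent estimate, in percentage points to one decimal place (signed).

+1.6 percentage points

Without adjustment, the pooled respondent share is:
  (75/475)×59.3 + (175/475)×63.9 + (225/475)×56.2 = 59.5263%
Reweighting by population area type shares:
  0.1×59.3 + 0.6×63.9 + 0.3×56.2 = 61.13%
Difference = 61.13 − 59.5263 = 1.6037 pp.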